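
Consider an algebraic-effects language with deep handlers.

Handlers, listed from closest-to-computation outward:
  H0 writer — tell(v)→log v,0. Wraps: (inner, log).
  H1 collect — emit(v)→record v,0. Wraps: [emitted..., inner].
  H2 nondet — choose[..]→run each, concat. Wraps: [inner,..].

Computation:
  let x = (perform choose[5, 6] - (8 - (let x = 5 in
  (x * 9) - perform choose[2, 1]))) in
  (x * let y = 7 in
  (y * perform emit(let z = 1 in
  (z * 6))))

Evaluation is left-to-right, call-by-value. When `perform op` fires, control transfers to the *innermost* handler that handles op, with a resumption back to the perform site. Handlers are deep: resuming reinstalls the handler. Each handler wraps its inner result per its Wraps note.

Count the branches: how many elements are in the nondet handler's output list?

Step-by-step:
choose[5, 6] @ H2
  branch[0] choose=5:
    choose[2, 1] @ H2
      branch[0] choose=2:
        emit(6) @ H1 ⇒ out+=6
        H0 returns (0, ())
        H1 returns [6, (0, ())]
        H2 returns [[6, (0, ())]]
      branch[1] choose=1:
        emit(6) @ H1 ⇒ out+=6
        H0 returns (0, ())
        H1 returns [6, (0, ())]
        H2 returns [[6, (0, ())]]
  branch[1] choose=6:
    choose[2, 1] @ H2
      branch[0] choose=2:
        emit(6) @ H1 ⇒ out+=6
        H0 returns (0, ())
        H1 returns [6, (0, ())]
        H2 returns [[6, (0, ())]]
      branch[1] choose=1:
        emit(6) @ H1 ⇒ out+=6
        H0 returns (0, ())
        H1 returns [6, (0, ())]
        H2 returns [[6, (0, ())]]
= [[6, (0, ())], [6, (0, ())], [6, (0, ())], [6, (0, ())]]

Answer: 4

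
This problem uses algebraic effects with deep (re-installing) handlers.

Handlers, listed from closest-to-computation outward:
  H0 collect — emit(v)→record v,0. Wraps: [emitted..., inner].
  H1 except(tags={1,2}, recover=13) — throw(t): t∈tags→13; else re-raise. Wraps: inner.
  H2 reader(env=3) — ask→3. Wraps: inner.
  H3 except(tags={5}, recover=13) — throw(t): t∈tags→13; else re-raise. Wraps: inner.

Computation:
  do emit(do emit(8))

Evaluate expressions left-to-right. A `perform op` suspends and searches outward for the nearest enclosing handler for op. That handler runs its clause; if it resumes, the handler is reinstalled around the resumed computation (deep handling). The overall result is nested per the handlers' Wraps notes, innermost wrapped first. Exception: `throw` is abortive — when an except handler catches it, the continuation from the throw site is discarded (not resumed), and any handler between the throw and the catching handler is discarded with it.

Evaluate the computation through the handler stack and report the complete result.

Answer: [8, 0, 0]

Working:
emit(8) @ H0 ⇒ out+=8
emit(0) @ H0 ⇒ out+=0
H0 returns [8, 0, 0]
H1 returns [8, 0, 0]
H2 returns [8, 0, 0]
H3 returns [8, 0, 0]
= [8, 0, 0]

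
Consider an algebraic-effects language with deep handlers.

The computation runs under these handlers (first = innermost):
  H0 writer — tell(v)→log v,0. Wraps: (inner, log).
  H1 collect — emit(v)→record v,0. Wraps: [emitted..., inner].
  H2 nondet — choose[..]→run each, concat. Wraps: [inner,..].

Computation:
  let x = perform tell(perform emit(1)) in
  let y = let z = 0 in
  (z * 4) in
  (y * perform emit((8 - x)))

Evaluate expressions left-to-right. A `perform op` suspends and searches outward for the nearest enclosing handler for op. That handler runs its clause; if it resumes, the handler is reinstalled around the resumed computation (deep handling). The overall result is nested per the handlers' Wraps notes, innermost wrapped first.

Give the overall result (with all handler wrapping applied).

Evaluation trace:
emit(1) @ H1 ⇒ out+=1
tell(0) @ H0 ⇒ log+=0
emit(8) @ H1 ⇒ out+=8
H0 returns (0, (0))
H1 returns [1, 8, (0, (0))]
H2 returns [[1, 8, (0, (0))]]
= [[1, 8, (0, (0))]]

Answer: [[1, 8, (0, (0))]]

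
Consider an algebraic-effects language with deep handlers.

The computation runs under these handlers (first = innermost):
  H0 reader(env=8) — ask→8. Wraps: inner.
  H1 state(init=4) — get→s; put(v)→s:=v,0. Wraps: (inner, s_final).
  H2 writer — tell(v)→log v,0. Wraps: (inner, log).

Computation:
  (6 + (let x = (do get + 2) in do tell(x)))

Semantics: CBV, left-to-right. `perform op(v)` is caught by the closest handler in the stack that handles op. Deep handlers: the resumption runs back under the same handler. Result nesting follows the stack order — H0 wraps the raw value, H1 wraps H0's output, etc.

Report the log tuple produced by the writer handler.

Evaluation trace:
get @ H1 ⇒ 4
tell(6) @ H2 ⇒ log+=6
H0 returns 6
H1 returns (6, 4)
H2 returns ((6, 4), (6))
= ((6, 4), (6))

Answer: (6)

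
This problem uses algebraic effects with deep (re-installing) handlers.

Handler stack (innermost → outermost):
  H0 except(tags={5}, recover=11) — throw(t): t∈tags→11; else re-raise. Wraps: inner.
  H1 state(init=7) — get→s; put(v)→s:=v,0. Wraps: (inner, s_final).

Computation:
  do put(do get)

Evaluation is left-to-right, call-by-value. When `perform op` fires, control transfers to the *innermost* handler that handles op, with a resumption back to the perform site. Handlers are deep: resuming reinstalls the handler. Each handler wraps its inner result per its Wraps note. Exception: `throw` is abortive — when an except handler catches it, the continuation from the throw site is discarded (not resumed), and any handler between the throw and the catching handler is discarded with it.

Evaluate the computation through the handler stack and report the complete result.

Working:
get @ H1 ⇒ 7
put(7) @ H1 ⇒ s:=7
H0 returns 0
H1 returns (0, 7)
= (0, 7)

Answer: (0, 7)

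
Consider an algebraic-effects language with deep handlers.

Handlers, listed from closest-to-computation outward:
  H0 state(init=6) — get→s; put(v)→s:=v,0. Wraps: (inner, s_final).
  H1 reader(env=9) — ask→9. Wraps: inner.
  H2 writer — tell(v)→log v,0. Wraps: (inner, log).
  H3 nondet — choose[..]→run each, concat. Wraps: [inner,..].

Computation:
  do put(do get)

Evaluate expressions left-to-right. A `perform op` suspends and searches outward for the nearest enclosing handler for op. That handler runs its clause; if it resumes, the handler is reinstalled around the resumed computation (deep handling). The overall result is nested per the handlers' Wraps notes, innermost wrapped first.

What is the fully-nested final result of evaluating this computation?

Working:
get @ H0 ⇒ 6
put(6) @ H0 ⇒ s:=6
H0 returns (0, 6)
H1 returns (0, 6)
H2 returns ((0, 6), ())
H3 returns [((0, 6), ())]
= [((0, 6), ())]

Answer: [((0, 6), ())]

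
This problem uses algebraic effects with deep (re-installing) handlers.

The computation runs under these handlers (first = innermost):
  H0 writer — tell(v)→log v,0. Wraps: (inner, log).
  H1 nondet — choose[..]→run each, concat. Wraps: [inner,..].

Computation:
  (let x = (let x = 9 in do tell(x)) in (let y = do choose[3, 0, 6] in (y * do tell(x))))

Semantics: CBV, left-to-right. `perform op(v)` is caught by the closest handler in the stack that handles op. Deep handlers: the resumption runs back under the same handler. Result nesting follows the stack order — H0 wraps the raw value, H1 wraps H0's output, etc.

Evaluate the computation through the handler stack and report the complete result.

Answer: [(0, (9, 0)), (0, (9, 0)), (0, (9, 0))]

Evaluation trace:
tell(9) @ H0 ⇒ log+=9
choose[3, 0, 6] @ H1
  branch[0] choose=3:
    tell(0) @ H0 ⇒ log+=0
    H0 returns (0, (9, 0))
    H1 returns [(0, (9, 0))]
  branch[1] choose=0:
    tell(0) @ H0 ⇒ log+=0
    H0 returns (0, (9, 0))
    H1 returns [(0, (9, 0))]
  branch[2] choose=6:
    tell(0) @ H0 ⇒ log+=0
    H0 returns (0, (9, 0))
    H1 returns [(0, (9, 0))]
= [(0, (9, 0)), (0, (9, 0)), (0, (9, 0))]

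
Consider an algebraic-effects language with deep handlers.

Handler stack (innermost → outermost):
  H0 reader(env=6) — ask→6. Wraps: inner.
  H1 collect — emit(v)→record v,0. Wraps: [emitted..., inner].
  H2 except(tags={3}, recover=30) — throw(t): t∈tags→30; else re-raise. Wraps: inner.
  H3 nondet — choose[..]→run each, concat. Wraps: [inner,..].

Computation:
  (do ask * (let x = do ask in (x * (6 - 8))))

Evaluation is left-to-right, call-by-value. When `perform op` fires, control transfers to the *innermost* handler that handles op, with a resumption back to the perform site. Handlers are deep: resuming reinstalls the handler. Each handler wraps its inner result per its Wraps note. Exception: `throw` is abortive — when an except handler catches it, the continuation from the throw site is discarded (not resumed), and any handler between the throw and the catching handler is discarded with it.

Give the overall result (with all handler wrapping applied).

Step-by-step:
ask @ H0 ⇒ 6
ask @ H0 ⇒ 6
H0 returns -72
H1 returns [-72]
H2 returns [-72]
H3 returns [[-72]]
= [[-72]]

Answer: [[-72]]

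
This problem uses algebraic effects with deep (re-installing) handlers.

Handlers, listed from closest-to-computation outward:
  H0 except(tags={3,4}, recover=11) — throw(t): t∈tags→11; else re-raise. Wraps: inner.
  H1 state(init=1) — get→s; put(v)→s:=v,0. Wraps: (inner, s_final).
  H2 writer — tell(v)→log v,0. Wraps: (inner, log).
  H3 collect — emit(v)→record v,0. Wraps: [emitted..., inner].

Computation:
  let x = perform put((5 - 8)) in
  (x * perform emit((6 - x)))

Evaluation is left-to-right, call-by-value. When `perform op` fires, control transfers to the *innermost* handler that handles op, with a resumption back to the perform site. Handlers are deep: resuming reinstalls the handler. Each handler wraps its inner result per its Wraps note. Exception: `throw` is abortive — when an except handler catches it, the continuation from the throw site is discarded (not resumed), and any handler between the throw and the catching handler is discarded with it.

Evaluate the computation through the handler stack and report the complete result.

Working:
put(-3) @ H1 ⇒ s:=-3
emit(6) @ H3 ⇒ out+=6
H0 returns 0
H1 returns (0, -3)
H2 returns ((0, -3), ())
H3 returns [6, ((0, -3), ())]
= [6, ((0, -3), ())]

Answer: [6, ((0, -3), ())]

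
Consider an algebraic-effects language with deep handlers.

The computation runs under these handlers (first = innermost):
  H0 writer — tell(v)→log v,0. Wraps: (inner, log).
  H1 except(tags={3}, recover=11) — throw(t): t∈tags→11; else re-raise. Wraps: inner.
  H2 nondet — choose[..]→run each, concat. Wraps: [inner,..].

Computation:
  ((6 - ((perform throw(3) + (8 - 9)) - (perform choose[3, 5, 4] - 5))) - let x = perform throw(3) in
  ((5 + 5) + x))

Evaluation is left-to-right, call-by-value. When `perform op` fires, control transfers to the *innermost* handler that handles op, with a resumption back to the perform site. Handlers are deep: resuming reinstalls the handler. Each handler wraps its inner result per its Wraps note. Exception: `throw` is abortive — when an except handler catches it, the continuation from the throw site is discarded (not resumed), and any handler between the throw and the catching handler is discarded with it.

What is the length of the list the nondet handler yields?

Step-by-step:
throw(3) @ H1 caught ⇒ 11
H2 returns [11]
= [11]

Answer: 1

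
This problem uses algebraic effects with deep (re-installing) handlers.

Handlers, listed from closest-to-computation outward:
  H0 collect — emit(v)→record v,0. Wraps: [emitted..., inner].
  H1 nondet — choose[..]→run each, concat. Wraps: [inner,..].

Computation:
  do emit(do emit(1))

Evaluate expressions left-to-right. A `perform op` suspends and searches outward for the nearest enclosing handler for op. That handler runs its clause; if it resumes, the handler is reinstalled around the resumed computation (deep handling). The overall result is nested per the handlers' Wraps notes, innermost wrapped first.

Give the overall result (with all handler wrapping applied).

Answer: [[1, 0, 0]]

Step-by-step:
emit(1) @ H0 ⇒ out+=1
emit(0) @ H0 ⇒ out+=0
H0 returns [1, 0, 0]
H1 returns [[1, 0, 0]]
= [[1, 0, 0]]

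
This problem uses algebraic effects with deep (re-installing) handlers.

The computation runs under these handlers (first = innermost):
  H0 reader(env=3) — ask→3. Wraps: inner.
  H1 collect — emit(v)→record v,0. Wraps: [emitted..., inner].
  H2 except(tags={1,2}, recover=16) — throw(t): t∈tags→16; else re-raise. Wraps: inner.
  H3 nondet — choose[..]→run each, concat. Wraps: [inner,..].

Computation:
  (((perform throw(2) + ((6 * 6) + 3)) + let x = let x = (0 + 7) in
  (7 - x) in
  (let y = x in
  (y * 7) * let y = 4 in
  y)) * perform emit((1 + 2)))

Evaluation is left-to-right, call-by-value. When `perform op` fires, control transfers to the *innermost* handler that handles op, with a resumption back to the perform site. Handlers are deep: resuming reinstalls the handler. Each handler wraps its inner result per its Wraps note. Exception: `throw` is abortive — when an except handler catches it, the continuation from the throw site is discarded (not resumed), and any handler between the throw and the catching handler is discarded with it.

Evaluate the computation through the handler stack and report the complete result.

Working:
throw(2) @ H2 caught ⇒ 16
H3 returns [16]
= [16]

Answer: [16]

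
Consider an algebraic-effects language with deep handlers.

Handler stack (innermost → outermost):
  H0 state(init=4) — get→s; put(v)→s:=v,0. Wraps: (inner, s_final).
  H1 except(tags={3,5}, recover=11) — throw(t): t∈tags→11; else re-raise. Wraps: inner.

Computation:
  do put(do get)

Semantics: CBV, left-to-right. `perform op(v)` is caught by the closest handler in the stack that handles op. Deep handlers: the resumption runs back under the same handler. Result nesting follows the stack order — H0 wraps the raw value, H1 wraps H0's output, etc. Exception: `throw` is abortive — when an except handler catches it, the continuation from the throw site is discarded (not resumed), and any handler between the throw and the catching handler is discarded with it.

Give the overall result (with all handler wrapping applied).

Evaluation trace:
get @ H0 ⇒ 4
put(4) @ H0 ⇒ s:=4
H0 returns (0, 4)
H1 returns (0, 4)
= (0, 4)

Answer: (0, 4)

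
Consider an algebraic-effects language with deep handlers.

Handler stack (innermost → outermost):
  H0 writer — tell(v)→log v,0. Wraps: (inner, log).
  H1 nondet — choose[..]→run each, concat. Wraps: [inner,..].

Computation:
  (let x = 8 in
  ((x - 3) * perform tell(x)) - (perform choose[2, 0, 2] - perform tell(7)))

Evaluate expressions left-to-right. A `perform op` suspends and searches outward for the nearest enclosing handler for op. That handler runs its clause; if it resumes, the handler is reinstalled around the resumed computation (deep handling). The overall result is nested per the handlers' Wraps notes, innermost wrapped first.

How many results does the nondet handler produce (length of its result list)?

Answer: 3

Step-by-step:
tell(8) @ H0 ⇒ log+=8
choose[2, 0, 2] @ H1
  branch[0] choose=2:
    tell(7) @ H0 ⇒ log+=7
    H0 returns (-2, (8, 7))
    H1 returns [(-2, (8, 7))]
  branch[1] choose=0:
    tell(7) @ H0 ⇒ log+=7
    H0 returns (0, (8, 7))
    H1 returns [(0, (8, 7))]
  branch[2] choose=2:
    tell(7) @ H0 ⇒ log+=7
    H0 returns (-2, (8, 7))
    H1 returns [(-2, (8, 7))]
= [(-2, (8, 7)), (0, (8, 7)), (-2, (8, 7))]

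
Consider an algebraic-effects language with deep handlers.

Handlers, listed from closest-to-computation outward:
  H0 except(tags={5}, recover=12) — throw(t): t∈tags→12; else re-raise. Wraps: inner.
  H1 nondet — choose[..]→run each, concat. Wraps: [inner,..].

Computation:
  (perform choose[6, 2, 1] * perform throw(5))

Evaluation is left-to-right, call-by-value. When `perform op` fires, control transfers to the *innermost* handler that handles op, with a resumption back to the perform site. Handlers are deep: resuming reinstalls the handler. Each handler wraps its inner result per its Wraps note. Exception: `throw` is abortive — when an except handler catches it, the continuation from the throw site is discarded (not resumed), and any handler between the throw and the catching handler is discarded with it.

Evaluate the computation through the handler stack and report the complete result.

Answer: [12, 12, 12]

Evaluation trace:
choose[6, 2, 1] @ H1
  branch[0] choose=6:
    throw(5) @ H0 caught ⇒ 12
    H1 returns [12]
  branch[1] choose=2:
    throw(5) @ H0 caught ⇒ 12
    H1 returns [12]
  branch[2] choose=1:
    throw(5) @ H0 caught ⇒ 12
    H1 returns [12]
= [12, 12, 12]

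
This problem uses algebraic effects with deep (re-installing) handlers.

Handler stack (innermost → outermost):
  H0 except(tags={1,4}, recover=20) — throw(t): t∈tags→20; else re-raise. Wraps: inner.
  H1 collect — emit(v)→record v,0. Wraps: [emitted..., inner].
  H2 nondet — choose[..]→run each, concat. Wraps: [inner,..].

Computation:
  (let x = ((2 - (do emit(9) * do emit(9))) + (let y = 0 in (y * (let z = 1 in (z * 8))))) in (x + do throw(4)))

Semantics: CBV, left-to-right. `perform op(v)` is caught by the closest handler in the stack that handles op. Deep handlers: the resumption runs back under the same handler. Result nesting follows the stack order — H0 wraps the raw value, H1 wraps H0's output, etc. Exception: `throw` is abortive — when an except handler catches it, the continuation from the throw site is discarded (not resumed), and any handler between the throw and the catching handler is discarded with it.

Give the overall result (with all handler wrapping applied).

Working:
emit(9) @ H1 ⇒ out+=9
emit(9) @ H1 ⇒ out+=9
throw(4) @ H0 caught ⇒ 20
H1 returns [9, 9, 20]
H2 returns [[9, 9, 20]]
= [[9, 9, 20]]

Answer: [[9, 9, 20]]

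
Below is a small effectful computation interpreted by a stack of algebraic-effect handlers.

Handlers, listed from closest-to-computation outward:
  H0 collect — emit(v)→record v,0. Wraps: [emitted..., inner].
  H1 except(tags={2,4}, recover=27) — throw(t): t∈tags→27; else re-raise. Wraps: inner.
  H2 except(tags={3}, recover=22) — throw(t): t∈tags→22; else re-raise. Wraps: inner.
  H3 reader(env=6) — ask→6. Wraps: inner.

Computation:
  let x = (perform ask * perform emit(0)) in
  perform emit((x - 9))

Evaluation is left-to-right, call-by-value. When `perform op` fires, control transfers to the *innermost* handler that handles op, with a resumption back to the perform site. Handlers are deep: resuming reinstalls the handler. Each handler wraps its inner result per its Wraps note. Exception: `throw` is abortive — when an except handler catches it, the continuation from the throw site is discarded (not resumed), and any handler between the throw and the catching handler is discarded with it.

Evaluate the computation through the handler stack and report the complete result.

Evaluation trace:
ask @ H3 ⇒ 6
emit(0) @ H0 ⇒ out+=0
emit(-9) @ H0 ⇒ out+=-9
H0 returns [0, -9, 0]
H1 returns [0, -9, 0]
H2 returns [0, -9, 0]
H3 returns [0, -9, 0]
= [0, -9, 0]

Answer: [0, -9, 0]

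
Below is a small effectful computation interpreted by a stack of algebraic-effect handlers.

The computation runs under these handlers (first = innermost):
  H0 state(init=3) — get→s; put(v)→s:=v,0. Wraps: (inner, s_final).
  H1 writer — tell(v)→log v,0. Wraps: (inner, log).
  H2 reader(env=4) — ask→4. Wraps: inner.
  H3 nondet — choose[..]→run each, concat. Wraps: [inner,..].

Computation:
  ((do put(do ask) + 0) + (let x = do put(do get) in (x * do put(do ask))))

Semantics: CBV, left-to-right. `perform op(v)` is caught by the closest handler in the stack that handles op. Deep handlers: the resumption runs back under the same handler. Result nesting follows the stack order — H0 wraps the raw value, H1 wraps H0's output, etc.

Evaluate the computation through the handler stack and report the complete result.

Working:
ask @ H2 ⇒ 4
put(4) @ H0 ⇒ s:=4
get @ H0 ⇒ 4
put(4) @ H0 ⇒ s:=4
ask @ H2 ⇒ 4
put(4) @ H0 ⇒ s:=4
H0 returns (0, 4)
H1 returns ((0, 4), ())
H2 returns ((0, 4), ())
H3 returns [((0, 4), ())]
= [((0, 4), ())]

Answer: [((0, 4), ())]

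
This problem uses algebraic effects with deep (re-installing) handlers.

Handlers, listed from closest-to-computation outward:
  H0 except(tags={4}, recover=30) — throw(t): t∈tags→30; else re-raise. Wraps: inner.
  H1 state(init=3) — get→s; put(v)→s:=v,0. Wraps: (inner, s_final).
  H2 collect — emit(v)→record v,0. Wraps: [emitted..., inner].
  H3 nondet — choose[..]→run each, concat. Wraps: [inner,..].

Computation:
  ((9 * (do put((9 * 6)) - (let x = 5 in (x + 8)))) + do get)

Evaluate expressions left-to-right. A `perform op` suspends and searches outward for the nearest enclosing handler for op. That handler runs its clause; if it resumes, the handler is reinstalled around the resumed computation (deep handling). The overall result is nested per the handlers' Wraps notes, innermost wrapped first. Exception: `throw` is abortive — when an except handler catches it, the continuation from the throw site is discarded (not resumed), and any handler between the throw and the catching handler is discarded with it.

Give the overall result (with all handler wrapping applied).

Step-by-step:
put(54) @ H1 ⇒ s:=54
get @ H1 ⇒ 54
H0 returns -63
H1 returns (-63, 54)
H2 returns [(-63, 54)]
H3 returns [[(-63, 54)]]
= [[(-63, 54)]]

Answer: [[(-63, 54)]]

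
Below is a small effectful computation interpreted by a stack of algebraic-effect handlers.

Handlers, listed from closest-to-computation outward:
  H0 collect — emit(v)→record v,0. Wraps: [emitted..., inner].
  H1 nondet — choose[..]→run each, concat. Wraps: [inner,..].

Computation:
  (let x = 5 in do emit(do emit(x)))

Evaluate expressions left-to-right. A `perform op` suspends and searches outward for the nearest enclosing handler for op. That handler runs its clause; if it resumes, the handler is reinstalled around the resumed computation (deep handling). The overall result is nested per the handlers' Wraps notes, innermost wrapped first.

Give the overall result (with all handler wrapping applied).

Answer: [[5, 0, 0]]

Step-by-step:
emit(5) @ H0 ⇒ out+=5
emit(0) @ H0 ⇒ out+=0
H0 returns [5, 0, 0]
H1 returns [[5, 0, 0]]
= [[5, 0, 0]]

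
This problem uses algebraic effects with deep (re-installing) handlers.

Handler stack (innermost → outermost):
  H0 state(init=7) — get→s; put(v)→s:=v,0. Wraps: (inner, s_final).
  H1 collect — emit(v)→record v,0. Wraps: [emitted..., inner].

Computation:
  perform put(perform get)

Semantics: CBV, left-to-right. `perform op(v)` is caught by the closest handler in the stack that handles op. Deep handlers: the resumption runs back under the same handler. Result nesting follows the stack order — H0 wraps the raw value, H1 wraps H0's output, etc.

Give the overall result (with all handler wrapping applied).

Answer: [(0, 7)]

Evaluation trace:
get @ H0 ⇒ 7
put(7) @ H0 ⇒ s:=7
H0 returns (0, 7)
H1 returns [(0, 7)]
= [(0, 7)]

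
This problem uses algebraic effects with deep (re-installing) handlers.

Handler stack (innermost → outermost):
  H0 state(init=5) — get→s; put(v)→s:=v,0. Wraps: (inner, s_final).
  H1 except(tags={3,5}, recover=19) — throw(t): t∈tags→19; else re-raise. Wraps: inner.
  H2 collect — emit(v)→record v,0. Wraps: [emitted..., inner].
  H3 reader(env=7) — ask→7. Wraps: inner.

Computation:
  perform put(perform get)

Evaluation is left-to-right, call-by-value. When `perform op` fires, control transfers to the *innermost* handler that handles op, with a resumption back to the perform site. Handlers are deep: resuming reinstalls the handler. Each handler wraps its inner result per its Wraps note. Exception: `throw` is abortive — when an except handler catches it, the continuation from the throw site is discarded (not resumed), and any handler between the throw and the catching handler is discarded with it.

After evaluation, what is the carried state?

Answer: 5

Working:
get @ H0 ⇒ 5
put(5) @ H0 ⇒ s:=5
H0 returns (0, 5)
H1 returns (0, 5)
H2 returns [(0, 5)]
H3 returns [(0, 5)]
= [(0, 5)]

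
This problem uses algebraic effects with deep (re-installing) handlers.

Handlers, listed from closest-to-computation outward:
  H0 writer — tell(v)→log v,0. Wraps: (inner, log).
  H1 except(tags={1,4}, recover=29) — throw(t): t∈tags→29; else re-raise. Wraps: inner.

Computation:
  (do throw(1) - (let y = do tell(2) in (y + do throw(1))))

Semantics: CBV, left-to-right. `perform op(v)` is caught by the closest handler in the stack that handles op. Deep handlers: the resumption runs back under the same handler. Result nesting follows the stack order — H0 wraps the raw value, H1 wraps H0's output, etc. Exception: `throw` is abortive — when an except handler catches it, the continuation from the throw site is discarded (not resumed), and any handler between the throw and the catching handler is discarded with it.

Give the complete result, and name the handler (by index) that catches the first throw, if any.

Answer: 29 ; first throw caught by: H1

Evaluation trace:
throw(1) @ H1 caught ⇒ 29
= 29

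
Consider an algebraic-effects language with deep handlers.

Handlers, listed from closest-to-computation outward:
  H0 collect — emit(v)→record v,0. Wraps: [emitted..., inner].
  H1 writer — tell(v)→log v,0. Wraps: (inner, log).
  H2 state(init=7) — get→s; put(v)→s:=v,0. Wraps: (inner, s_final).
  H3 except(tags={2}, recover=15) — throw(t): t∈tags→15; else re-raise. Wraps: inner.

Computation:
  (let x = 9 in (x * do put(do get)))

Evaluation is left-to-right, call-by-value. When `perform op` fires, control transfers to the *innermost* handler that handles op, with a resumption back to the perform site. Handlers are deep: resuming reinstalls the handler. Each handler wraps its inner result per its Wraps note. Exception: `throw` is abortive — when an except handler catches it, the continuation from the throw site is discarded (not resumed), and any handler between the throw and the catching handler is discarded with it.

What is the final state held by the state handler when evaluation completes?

Step-by-step:
get @ H2 ⇒ 7
put(7) @ H2 ⇒ s:=7
H0 returns [0]
H1 returns ([0], ())
H2 returns (([0], ()), 7)
H3 returns (([0], ()), 7)
= (([0], ()), 7)

Answer: 7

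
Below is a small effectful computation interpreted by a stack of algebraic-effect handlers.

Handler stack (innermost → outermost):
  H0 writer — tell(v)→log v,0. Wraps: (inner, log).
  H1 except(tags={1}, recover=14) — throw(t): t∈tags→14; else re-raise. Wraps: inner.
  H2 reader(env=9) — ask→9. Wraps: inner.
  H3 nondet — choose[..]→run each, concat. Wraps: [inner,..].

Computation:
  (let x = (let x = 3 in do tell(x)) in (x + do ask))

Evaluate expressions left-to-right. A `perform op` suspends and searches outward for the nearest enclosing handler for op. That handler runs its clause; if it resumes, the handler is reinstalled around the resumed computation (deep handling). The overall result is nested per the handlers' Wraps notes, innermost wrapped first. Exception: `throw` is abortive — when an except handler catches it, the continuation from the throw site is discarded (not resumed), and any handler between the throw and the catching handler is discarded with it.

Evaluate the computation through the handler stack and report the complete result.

Evaluation trace:
tell(3) @ H0 ⇒ log+=3
ask @ H2 ⇒ 9
H0 returns (9, (3))
H1 returns (9, (3))
H2 returns (9, (3))
H3 returns [(9, (3))]
= [(9, (3))]

Answer: [(9, (3))]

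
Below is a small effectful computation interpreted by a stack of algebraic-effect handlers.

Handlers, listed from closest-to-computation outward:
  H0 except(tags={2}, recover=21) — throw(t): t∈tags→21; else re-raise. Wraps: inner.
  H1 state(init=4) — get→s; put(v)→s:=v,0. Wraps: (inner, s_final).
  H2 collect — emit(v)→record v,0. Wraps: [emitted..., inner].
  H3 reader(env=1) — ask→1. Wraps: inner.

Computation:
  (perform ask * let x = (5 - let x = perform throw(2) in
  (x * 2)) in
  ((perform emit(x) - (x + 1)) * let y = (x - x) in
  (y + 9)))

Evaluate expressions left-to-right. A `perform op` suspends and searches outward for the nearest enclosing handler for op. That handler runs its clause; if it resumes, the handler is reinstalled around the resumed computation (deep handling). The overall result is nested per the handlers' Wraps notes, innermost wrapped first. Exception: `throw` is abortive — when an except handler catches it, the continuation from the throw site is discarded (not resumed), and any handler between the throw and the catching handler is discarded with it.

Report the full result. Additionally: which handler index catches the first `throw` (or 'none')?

Evaluation trace:
ask @ H3 ⇒ 1
throw(2) @ H0 caught ⇒ 21
H1 returns (21, 4)
H2 returns [(21, 4)]
H3 returns [(21, 4)]
= [(21, 4)]

Answer: [(21, 4)] ; first throw caught by: H0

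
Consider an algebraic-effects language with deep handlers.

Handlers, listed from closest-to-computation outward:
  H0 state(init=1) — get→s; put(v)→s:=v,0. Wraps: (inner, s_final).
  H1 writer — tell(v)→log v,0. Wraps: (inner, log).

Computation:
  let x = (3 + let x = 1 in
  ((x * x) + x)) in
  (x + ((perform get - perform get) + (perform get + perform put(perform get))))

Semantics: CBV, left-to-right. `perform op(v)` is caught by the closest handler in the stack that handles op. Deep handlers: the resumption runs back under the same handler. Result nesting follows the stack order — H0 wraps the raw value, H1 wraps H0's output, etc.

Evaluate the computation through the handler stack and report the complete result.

Answer: ((6, 1), ())

Working:
get @ H0 ⇒ 1
get @ H0 ⇒ 1
get @ H0 ⇒ 1
get @ H0 ⇒ 1
put(1) @ H0 ⇒ s:=1
H0 returns (6, 1)
H1 returns ((6, 1), ())
= ((6, 1), ())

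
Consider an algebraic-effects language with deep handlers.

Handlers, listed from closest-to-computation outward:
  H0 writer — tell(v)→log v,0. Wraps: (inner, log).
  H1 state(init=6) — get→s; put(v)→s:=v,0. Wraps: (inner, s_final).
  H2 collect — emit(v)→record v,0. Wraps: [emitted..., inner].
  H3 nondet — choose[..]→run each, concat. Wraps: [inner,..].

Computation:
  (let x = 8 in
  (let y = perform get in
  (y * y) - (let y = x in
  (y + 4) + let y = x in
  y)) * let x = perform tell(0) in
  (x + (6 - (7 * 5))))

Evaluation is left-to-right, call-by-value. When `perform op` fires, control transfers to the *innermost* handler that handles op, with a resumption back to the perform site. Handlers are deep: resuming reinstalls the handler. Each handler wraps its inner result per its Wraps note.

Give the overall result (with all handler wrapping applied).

Evaluation trace:
get @ H1 ⇒ 6
tell(0) @ H0 ⇒ log+=0
H0 returns (-464, (0))
H1 returns ((-464, (0)), 6)
H2 returns [((-464, (0)), 6)]
H3 returns [[((-464, (0)), 6)]]
= [[((-464, (0)), 6)]]

Answer: [[((-464, (0)), 6)]]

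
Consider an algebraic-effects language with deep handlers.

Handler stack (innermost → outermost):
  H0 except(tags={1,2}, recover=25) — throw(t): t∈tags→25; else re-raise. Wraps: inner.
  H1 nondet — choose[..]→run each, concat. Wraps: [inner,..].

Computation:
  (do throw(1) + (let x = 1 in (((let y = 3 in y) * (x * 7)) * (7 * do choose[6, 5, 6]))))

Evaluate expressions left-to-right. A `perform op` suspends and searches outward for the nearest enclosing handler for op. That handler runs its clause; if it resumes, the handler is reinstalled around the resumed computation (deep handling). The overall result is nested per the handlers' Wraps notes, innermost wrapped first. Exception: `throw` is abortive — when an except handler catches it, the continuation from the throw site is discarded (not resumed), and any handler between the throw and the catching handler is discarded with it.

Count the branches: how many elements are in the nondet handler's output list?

Step-by-step:
throw(1) @ H0 caught ⇒ 25
H1 returns [25]
= [25]

Answer: 1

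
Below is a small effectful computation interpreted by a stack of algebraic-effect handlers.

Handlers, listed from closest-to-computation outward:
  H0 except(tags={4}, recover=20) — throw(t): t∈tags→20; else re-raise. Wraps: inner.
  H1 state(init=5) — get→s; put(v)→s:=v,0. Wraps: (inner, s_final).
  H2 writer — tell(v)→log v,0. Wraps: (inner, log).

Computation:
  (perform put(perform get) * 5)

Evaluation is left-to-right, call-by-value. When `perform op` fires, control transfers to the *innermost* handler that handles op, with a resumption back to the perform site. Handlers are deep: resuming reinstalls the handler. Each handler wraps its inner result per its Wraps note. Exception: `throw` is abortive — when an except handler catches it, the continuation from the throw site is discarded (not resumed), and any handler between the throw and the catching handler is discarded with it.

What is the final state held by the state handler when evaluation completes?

Answer: 5

Evaluation trace:
get @ H1 ⇒ 5
put(5) @ H1 ⇒ s:=5
H0 returns 0
H1 returns (0, 5)
H2 returns ((0, 5), ())
= ((0, 5), ())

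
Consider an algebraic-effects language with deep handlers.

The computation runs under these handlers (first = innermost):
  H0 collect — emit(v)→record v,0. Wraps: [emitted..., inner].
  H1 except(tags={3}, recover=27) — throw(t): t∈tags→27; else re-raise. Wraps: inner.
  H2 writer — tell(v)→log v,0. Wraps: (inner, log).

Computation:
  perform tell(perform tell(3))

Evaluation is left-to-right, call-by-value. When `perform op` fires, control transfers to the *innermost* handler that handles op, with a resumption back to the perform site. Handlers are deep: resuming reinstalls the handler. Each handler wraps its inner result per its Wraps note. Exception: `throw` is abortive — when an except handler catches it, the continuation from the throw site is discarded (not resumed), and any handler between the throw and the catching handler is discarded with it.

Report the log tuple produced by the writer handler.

Step-by-step:
tell(3) @ H2 ⇒ log+=3
tell(0) @ H2 ⇒ log+=0
H0 returns [0]
H1 returns [0]
H2 returns ([0], (3, 0))
= ([0], (3, 0))

Answer: (3, 0)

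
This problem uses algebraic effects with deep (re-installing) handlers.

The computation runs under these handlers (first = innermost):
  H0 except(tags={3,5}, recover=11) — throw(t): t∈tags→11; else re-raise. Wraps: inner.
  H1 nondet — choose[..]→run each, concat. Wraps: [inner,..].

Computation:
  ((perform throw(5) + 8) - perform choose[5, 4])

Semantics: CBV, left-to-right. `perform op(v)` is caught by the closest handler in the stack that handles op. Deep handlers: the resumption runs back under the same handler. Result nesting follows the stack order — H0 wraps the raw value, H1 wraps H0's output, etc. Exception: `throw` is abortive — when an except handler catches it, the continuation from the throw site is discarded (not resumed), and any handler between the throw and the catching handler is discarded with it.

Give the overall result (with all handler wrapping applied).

Answer: [11]

Step-by-step:
throw(5) @ H0 caught ⇒ 11
H1 returns [11]
= [11]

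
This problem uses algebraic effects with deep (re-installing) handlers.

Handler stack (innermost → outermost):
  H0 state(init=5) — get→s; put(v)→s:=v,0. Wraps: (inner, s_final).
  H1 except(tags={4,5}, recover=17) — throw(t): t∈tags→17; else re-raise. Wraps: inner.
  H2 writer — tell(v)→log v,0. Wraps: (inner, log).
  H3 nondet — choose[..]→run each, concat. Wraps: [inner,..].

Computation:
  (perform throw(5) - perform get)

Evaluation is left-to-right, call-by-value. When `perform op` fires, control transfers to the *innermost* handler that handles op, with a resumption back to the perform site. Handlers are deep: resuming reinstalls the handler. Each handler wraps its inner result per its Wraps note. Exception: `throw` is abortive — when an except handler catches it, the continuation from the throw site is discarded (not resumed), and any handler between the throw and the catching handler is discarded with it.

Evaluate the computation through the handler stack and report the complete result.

Evaluation trace:
throw(5) @ H1 caught ⇒ 17
H2 returns (17, ())
H3 returns [(17, ())]
= [(17, ())]

Answer: [(17, ())]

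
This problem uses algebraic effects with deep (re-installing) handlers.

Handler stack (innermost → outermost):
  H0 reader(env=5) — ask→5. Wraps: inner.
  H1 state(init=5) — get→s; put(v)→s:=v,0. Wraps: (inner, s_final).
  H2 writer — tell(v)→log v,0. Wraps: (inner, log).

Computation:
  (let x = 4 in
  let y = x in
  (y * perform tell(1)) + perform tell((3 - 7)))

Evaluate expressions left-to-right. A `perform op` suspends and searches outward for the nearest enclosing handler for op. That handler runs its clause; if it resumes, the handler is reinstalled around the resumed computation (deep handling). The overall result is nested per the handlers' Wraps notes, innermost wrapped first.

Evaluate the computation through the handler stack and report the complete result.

Answer: ((0, 5), (1, -4))

Working:
tell(1) @ H2 ⇒ log+=1
tell(-4) @ H2 ⇒ log+=-4
H0 returns 0
H1 returns (0, 5)
H2 returns ((0, 5), (1, -4))
= ((0, 5), (1, -4))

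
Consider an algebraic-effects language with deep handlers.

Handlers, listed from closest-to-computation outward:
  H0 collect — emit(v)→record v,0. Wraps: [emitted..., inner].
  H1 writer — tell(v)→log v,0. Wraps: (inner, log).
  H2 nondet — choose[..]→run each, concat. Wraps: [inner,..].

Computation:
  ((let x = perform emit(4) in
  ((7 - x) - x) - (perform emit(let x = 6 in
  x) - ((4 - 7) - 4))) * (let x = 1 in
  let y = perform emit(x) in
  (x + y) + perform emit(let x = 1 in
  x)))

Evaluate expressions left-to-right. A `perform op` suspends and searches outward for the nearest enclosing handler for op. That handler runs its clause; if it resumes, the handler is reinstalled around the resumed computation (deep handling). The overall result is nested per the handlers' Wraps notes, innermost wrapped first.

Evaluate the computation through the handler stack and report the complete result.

Step-by-step:
emit(4) @ H0 ⇒ out+=4
emit(6) @ H0 ⇒ out+=6
emit(1) @ H0 ⇒ out+=1
emit(1) @ H0 ⇒ out+=1
H0 returns [4, 6, 1, 1, 0]
H1 returns ([4, 6, 1, 1, 0], ())
H2 returns [([4, 6, 1, 1, 0], ())]
= [([4, 6, 1, 1, 0], ())]

Answer: [([4, 6, 1, 1, 0], ())]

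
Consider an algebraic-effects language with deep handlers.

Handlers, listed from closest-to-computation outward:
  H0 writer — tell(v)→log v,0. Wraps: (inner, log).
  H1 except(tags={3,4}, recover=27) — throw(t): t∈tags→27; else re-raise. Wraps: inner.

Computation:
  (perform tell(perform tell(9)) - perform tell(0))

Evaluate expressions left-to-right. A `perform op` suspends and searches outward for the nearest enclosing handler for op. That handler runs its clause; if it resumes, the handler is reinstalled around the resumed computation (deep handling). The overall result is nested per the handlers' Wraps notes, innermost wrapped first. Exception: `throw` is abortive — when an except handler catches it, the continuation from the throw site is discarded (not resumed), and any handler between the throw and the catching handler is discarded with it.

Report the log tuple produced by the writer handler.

Answer: (9, 0, 0)

Working:
tell(9) @ H0 ⇒ log+=9
tell(0) @ H0 ⇒ log+=0
tell(0) @ H0 ⇒ log+=0
H0 returns (0, (9, 0, 0))
H1 returns (0, (9, 0, 0))
= (0, (9, 0, 0))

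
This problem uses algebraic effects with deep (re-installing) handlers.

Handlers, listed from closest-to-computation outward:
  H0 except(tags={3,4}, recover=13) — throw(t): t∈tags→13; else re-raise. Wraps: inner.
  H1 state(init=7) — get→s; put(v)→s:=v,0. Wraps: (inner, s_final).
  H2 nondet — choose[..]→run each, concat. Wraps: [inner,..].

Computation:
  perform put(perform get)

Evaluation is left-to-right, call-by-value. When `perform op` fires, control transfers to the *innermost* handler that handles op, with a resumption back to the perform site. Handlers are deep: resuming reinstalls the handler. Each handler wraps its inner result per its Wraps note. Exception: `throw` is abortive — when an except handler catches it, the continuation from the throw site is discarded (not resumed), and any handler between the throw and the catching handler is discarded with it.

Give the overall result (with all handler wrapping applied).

Working:
get @ H1 ⇒ 7
put(7) @ H1 ⇒ s:=7
H0 returns 0
H1 returns (0, 7)
H2 returns [(0, 7)]
= [(0, 7)]

Answer: [(0, 7)]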